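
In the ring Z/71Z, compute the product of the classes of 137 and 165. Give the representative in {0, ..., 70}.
Reduce the factors first: 137 ≡ 66, 165 ≡ 23 (mod 71), so 137 · 165 ≡ 66 · 23 (mod 71). 66 · 23 = 1518. Dividing by 71: 1518 = 21·71 + 27. So (137 · 165) mod 71 = 27.

Final answer: 27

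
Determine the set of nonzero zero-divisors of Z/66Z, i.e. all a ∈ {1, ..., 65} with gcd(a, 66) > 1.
An element a ∈ Z/66Z (with a ≠ 0) is a zero-divisor iff gcd(a, 66) > 1 (because a is a unit precisely when gcd(a, n) = 1, and in Z/nZ every nonzero, non-unit element is a zero-divisor). Scan a = 1, ..., 65 and keep those with gcd(a, 66) > 1:
  gcd(2, 66) = 2, gcd(3, 66) = 3, gcd(4, 66) = 2, gcd(6, 66) = 6, gcd(8, 66) = 2, gcd(9, 66) = 3, gcd(10, 66) = 2, gcd(11, 66) = 11, gcd(12, 66) = 6, gcd(14, 66) = 2, gcd(15, 66) = 3, gcd(16, 66) = 2, gcd(18, 66) = 6, gcd(20, 66) = 2, gcd(21, 66) = 3, gcd(22, 66) = 22, gcd(24, 66) = 6, gcd(26, 66) = 2, gcd(27, 66) = 3, gcd(28, 66) = 2, gcd(30, 66) = 6, gcd(32, 66) = 2, gcd(33, 66) = 33, gcd(34, 66) = 2, gcd(36, 66) = 6, gcd(38, 66) = 2, gcd(39, 66) = 3, gcd(40, 66) = 2, gcd(42, 66) = 6, gcd(44, 66) = 22, gcd(45, 66) = 3, gcd(46, 66) = 2, gcd(48, 66) = 6, gcd(50, 66) = 2, gcd(51, 66) = 3, gcd(52, 66) = 2, gcd(54, 66) = 6, gcd(55, 66) = 11, gcd(56, 66) = 2, gcd(57, 66) = 3, gcd(58, 66) = 2, gcd(60, 66) = 6, gcd(62, 66) = 2, gcd(63, 66) = 3, gcd(64, 66) = 2.
All other a ∈ {1, ..., 65} have gcd(a, 66) = 1 and are units. So the nonzero zero-divisors are exactly the 45 values of a appearing in this scan.

Final answer: nonzero zero-divisors of Z/66Z = {2, 3, 4, 6, 8, 9, 10, 11, 12, 14, 15, 16, 18, 20, 21, 22, 24, 26, 27, 28, 30, 32, 33, 34, 36, 38, 39, 40, 42, 44, 45, 46, 48, 50, 51, 52, 54, 55, 56, 57, 58, 60, 62, 63, 64}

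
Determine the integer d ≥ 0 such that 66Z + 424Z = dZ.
In the PID Z, (a, b) is generated by gcd(a, b). Compute gcd(424, 66) with the extended Euclidean algorithm, tracking rows (r, s, t) with s·424 + t·66 = r:
  row A: (424, 1, 0)   [1·424 + 0·66 = 424]
  row B: (66, 0, 1)   [0·424 + 1·66 = 66]
  424 = 6·66 + 28   → row C = row A − 6·row B = (28, 1, −6)   [check: 1·424 − 6·66 = 28]
  66 = 2·28 + 10   → row D = row B − 2·row C = (10, −2, 13)   [check: −2·424 + 13·66 = 10]
  28 = 2·10 + 8   → row E = row C − 2·row D = (8, 5, −32)   [check: 5·424 − 32·66 = 8]
  10 = 1·8 + 2   → row F = row D − 1·row E = (2, −7, 45)   [check: −7·424 + 45·66 = 2]
  8 = 4·2 + 0   → remainder 0, stop. gcd = 2 (last nonzero row F).
So gcd(66, 424) = 2, with Bézout identity −7·424 + 45·66 = 2. Containment (⊇): the Bézout identity exhibits 2 as an element of (66, 424), giving (2) ⊆ (66, 424). Containment (⊆): since 2 | 66 and 2 | 424 (66 = 2·33, 424 = 2·212), every Z-linear combination of 66 and 424 is divisible by 2, so (66, 424) ⊆ (2). Therefore (66, 424) = (2), d = 2.

Final answer: (66, 424) = (2); d = 2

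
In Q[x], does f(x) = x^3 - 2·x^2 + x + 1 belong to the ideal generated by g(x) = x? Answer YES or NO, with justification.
In Q[x] the ideal (g) consists of all multiples of g, so f ∈ (g) iff g | f, i.e. iff the remainder of f on division by g is 0. Divide f by g (g is monic, so eliminate the leading term of the running remainder at each step):
  leading term x^3: subtract (x^2)·g(x) = x^3, leaving -2·x^2 + x + 1
  leading term -2·x^2: subtract (-2·x)·g(x) = -2·x^2, leaving x + 1
  leading term x: subtract (1)·g(x) = x, leaving 1
The remainder r(x) = 1 ≠ 0 (and deg r < deg g), so g ∤ f, i.e. f ∉ (g).

Final answer: NO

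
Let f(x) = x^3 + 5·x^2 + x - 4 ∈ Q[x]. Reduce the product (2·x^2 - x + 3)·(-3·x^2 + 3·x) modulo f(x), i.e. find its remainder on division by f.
First multiply in Q[x] without reducing: a · b = -6·x^4 + 9·x^3 - 12·x^2 + 9·x. Now divide by f(x) = x^3 + 5·x^2 + x - 4, eliminating the leading term at each step:
  leading term -6·x^4: subtract (-6·x)·f(x) = -6·x^4 - 30·x^3 - 6·x^2 + 24·x, leaving 39·x^3 - 6·x^2 - 15·x
  leading term 39·x^3: subtract (39)·f(x) = 39·x^3 + 195·x^2 + 39·x - 156, leaving -201·x^2 - 54·x + 156
The degree is now < 3, so this is the remainder. Hence a · b ≡ -201·x^2 - 54·x + 156 in Q[x]/(f).

Final answer: a · b ≡ -201·x^2 - 54·x + 156 (mod f(x))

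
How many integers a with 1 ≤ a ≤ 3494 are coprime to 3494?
1746

The number of a ∈ {1, ..., 3494} with gcd(a, 3494) = 1 is by definition Euler's totient φ(3494). φ is multiplicative, with φ(p^e) = p^e − p^(e−1). Factorise 3494 = 2 · 1747. Then
  φ(3494) = (2 − 1) · (1747 − 1) = 1 · 1746 = 1746.
So there are 1746 such integers.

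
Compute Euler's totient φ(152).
φ(152) = 72

φ is multiplicative, with φ(p^e) = p^e − p^(e−1). Factorise 152 = 2^3 · 19. Then
  φ(152) = (2^3 − 2^2) · (19 − 1) = 4 · 18 = 72.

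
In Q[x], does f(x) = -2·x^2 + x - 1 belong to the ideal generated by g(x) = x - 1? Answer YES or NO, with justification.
NO

In Q[x] the ideal (g) consists of all multiples of g, so f ∈ (g) iff g | f, i.e. iff the remainder of f on division by g is 0. Divide f by g (g is monic, so eliminate the leading term of the running remainder at each step):
  leading term -2·x^2: subtract (-2·x)·g(x) = -2·x^2 + 2·x, leaving -x - 1
  leading term -x: subtract (-1)·g(x) = 1 - x, leaving -2
The remainder r(x) = -2 ≠ 0 (and deg r < deg g), so g ∤ f, i.e. f ∉ (g).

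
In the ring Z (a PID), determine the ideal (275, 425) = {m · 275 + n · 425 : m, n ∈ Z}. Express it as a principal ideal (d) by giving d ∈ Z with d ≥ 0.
(275, 425) = (25); d = 25

In the PID Z, (a, b) is generated by gcd(a, b). Compute gcd(425, 275) with the extended Euclidean algorithm, tracking rows (r, s, t) with s·425 + t·275 = r:
  row A: (425, 1, 0)   [1·425 + 0·275 = 425]
  row B: (275, 0, 1)   [0·425 + 1·275 = 275]
  425 = 1·275 + 150   → row C = row A − 1·row B = (150, 1, −1)   [check: 1·425 − 1·275 = 150]
  275 = 1·150 + 125   → row D = row B − 1·row C = (125, −1, 2)   [check: −1·425 + 2·275 = 125]
  150 = 1·125 + 25   → row E = row C − 1·row D = (25, 2, −3)   [check: 2·425 − 3·275 = 25]
  125 = 5·25 + 0   → remainder 0, stop. gcd = 25 (last nonzero row E).
So gcd(275, 425) = 25, with Bézout identity 2·425 − 3·275 = 25. Containment (⊇): the Bézout identity exhibits 25 as an element of (275, 425), giving (25) ⊆ (275, 425). Containment (⊆): since 25 | 275 and 25 | 425 (275 = 25·11, 425 = 25·17), every Z-linear combination of 275 and 425 is divisible by 25, so (275, 425) ⊆ (25). Therefore (275, 425) = (25), d = 25.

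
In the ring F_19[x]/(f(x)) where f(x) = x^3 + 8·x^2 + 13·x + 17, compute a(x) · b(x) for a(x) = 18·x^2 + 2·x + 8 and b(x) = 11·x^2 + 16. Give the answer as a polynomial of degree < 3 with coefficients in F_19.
Multiply as integer polynomials: a · b = 198·x^4 + 22·x^3 + 376·x^2 + 32·x + 128. Reducing coefficients mod 19: a · b ≡ 8·x^4 + 3·x^3 + 15·x^2 + 13·x + 14. Now divide by f(x) = x^3 + 8·x^2 + 13·x + 17 in F_19[x], eliminating the leading term at each step:
  leading term 8·x^4: subtract (8·x)·f(x) = 8·x^4 + 7·x^3 + 9·x^2 + 3·x, leaving 15·x^3 + 6·x^2 + 10·x + 14 (coefficients mod 19)
  leading term 15·x^3: subtract (15)·f(x) = 15·x^3 + 6·x^2 + 5·x + 8, leaving 5·x + 6 (coefficients mod 19)
The degree is now < 3, so this is the remainder. Hence a · b ≡ 5·x + 6 in F_19[x]/(f).

Final answer: a · b ≡ 5·x + 6 (mod f(x))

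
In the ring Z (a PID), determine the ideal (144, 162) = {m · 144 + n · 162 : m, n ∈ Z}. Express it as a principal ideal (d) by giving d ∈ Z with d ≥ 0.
(144, 162) = (18); d = 18

In the PID Z, (a, b) is generated by gcd(a, b). Compute gcd(162, 144) with the extended Euclidean algorithm, tracking rows (r, s, t) with s·162 + t·144 = r:
  row A: (162, 1, 0)   [1·162 + 0·144 = 162]
  row B: (144, 0, 1)   [0·162 + 1·144 = 144]
  162 = 1·144 + 18   → row C = row A − 1·row B = (18, 1, −1)   [check: 1·162 − 1·144 = 18]
  144 = 8·18 + 0   → remainder 0, stop. gcd = 18 (last nonzero row C).
So gcd(144, 162) = 18, with Bézout identity 1·162 − 1·144 = 18. Containment (⊇): the Bézout identity exhibits 18 as an element of (144, 162), giving (18) ⊆ (144, 162). Containment (⊆): since 18 | 144 and 18 | 162 (144 = 18·8, 162 = 18·9), every Z-linear combination of 144 and 162 is divisible by 18, so (144, 162) ⊆ (18). Therefore (144, 162) = (18), d = 18.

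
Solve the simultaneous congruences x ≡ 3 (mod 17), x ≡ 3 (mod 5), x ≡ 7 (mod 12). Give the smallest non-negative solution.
x ≡ 343 (mod 1020); the representative in [0, 1020) is 343

The moduli 17, 5, 12 are pairwise coprime, so by the CRT there is a unique solution mod 17·5·12 = 1020.
Solve by successive substitution. Start with x ≡ 3 (mod 17).
  Combine with x ≡ 3 (mod 5): write x = 3 + 17·t and require 3 + 17·t ≡ 3 (mod 5), i.e. 17·t ≡ 3 − 3 ≡ 0 (mod 5). Since 17^(−1) ≡ 3 (mod 5) (17 ≡ 2 (mod 5)), t ≡ 3·0 ≡ 0 (mod 5). So x ≡ 3 + 17·0 = 3 (mod 85).
  Combine with x ≡ 7 (mod 12): write x = 3 + 85·t and require 3 + 85·t ≡ 7 (mod 12), i.e. 85·t ≡ 7 − 3 ≡ 4 (mod 12). Since 85^(−1) ≡ 1 (mod 12) (85 ≡ 1 (mod 12)), t ≡ 1·4 ≡ 4 (mod 12). So x ≡ 3 + 85·4 = 343 (mod 1020).
Unique solution in [0, 1020): x = 343.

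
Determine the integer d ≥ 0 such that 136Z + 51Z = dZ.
In the PID Z, (a, b) is generated by gcd(a, b). Compute gcd(136, 51) with the extended Euclidean algorithm, tracking rows (r, s, t) with s·136 + t·51 = r:
  row A: (136, 1, 0)   [1·136 + 0·51 = 136]
  row B: (51, 0, 1)   [0·136 + 1·51 = 51]
  136 = 2·51 + 34   → row C = row A − 2·row B = (34, 1, −2)   [check: 1·136 − 2·51 = 34]
  51 = 1·34 + 17   → row D = row B − 1·row C = (17, −1, 3)   [check: −1·136 + 3·51 = 17]
  34 = 2·17 + 0   → remainder 0, stop. gcd = 17 (last nonzero row D).
So gcd(136, 51) = 17, with Bézout identity −1·136 + 3·51 = 17. Containment (⊇): the Bézout identity exhibits 17 as an element of (136, 51), giving (17) ⊆ (136, 51). Containment (⊆): since 17 | 136 and 17 | 51 (136 = 17·8, 51 = 17·3), every Z-linear combination of 136 and 51 is divisible by 17, so (136, 51) ⊆ (17). Therefore (136, 51) = (17), d = 17.

Final answer: (136, 51) = (17); d = 17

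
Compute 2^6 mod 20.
4

Use repeated squaring. Binary(6) = 110. Walk through the bits of the exponent 6 left-to-right: at each bit after the leading one, square the running value, then multiply by 2 if the bit is 1 (always reducing mod 20):
  bit 1 = 1 (leading): start with 2.
  bit 2 = 1: square 2^2 = 4; bit is 1, so multiply 4·2 = 8 (mod 20).
  bit 3 = 0: square 8^2 = 64 ≡ 4 (mod 20).
Final value: 2^6 ≡ 4 (mod 20).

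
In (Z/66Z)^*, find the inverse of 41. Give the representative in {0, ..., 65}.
41^(−1) ≡ 29 (mod 66)

Apply the extended Euclidean algorithm to (66, 41), tracking rows (r, s, t) with s·66 + t·41 = r. Each division r_prev = q·r_cur + r_new produces the new row as (previous row) − q·(current row):
  row A: (66, 1, 0)   [1·66 + 0·41 = 66]
  row B: (41, 0, 1)   [0·66 + 1·41 = 41]
  66 = 1·41 + 25   → row C = row A − 1·row B = (25, 1, −1)   [check: 1·66 − 1·41 = 25]
  41 = 1·25 + 16   → row D = row B − 1·row C = (16, −1, 2)   [check: −1·66 + 2·41 = 16]
  25 = 1·16 + 9   → row E = row C − 1·row D = (9, 2, −3)   [check: 2·66 − 3·41 = 9]
  16 = 1·9 + 7   → row F = row D − 1·row E = (7, −3, 5)   [check: −3·66 + 5·41 = 7]
  9 = 1·7 + 2   → row G = row E − 1·row F = (2, 5, −8)   [check: 5·66 − 8·41 = 2]
  7 = 3·2 + 1   → row H = row F − 3·row G = (1, −18, 29)   [check: −18·66 + 29·41 = 1]
  2 = 2·1 + 0   → remainder 0, stop. gcd = 1 (last nonzero row H).
The gcd is 1, so 41 is invertible mod 66. The last nonzero row gives −18·66 + 29·41 = 1, so t = 29. So 41^(−1) ≡ 29 (mod 66). Verify: 41 · 29 = 1189 ≡ 1 (mod 66). ✓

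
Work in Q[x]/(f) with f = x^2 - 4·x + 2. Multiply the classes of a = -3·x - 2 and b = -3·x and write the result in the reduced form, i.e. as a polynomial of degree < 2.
a · b ≡ 42·x - 18 (mod f(x))

First multiply in Q[x] without reducing: a · b = 9·x^2 + 6·x. Now divide by f(x) = x^2 - 4·x + 2, eliminating the leading term at each step:
  leading term 9·x^2: subtract (9)·f(x) = 9·x^2 - 36·x + 18, leaving 42·x - 18
The degree is now < 2, so this is the remainder. Hence a · b ≡ 42·x - 18 in Q[x]/(f).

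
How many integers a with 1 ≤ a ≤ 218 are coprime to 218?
108

The number of a ∈ {1, ..., 218} with gcd(a, 218) = 1 is by definition Euler's totient φ(218). φ is multiplicative, with φ(p^e) = p^e − p^(e−1). Factorise 218 = 2 · 109. Then
  φ(218) = (2 − 1) · (109 − 1) = 1 · 108 = 108.
So there are 108 such integers.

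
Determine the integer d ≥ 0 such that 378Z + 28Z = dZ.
(378, 28) = (14); d = 14

In the PID Z, (a, b) is generated by gcd(a, b). Compute gcd(378, 28) with the extended Euclidean algorithm, tracking rows (r, s, t) with s·378 + t·28 = r:
  row A: (378, 1, 0)   [1·378 + 0·28 = 378]
  row B: (28, 0, 1)   [0·378 + 1·28 = 28]
  378 = 13·28 + 14   → row C = row A − 13·row B = (14, 1, −13)   [check: 1·378 − 13·28 = 14]
  28 = 2·14 + 0   → remainder 0, stop. gcd = 14 (last nonzero row C).
So gcd(378, 28) = 14, with Bézout identity 1·378 − 13·28 = 14. Containment (⊇): the Bézout identity exhibits 14 as an element of (378, 28), giving (14) ⊆ (378, 28). Containment (⊆): since 14 | 378 and 14 | 28 (378 = 14·27, 28 = 14·2), every Z-linear combination of 378 and 28 is divisible by 14, so (378, 28) ⊆ (14). Therefore (378, 28) = (14), d = 14.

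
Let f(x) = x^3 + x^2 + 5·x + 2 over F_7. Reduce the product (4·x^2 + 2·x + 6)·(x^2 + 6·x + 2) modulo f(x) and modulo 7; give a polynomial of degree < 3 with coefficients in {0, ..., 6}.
a · b ≡ 5·x^2 + 6·x + 3 (mod f(x))

Multiply as integer polynomials: a · b = 4·x^4 + 26·x^3 + 26·x^2 + 40·x + 12. Reducing coefficients mod 7: a · b ≡ 4·x^4 + 5·x^3 + 5·x^2 + 5·x + 5. Now divide by f(x) = x^3 + x^2 + 5·x + 2 in F_7[x], eliminating the leading term at each step:
  leading term 4·x^4: subtract (4·x)·f(x) = 4·x^4 + 4·x^3 + 6·x^2 + x, leaving x^3 + 6·x^2 + 4·x + 5 (coefficients mod 7)
  leading term x^3: subtract (1)·f(x) = x^3 + x^2 + 5·x + 2, leaving 5·x^2 + 6·x + 3 (coefficients mod 7)
The degree is now < 3, so this is the remainder. Hence a · b ≡ 5·x^2 + 6·x + 3 in F_7[x]/(f).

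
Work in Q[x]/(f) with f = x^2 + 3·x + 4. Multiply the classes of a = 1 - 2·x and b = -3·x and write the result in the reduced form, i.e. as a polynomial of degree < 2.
First multiply in Q[x] without reducing: a · b = 6·x^2 - 3·x. Now divide by f(x) = x^2 + 3·x + 4, eliminating the leading term at each step:
  leading term 6·x^2: subtract (6)·f(x) = 6·x^2 + 18·x + 24, leaving -21·x - 24
The degree is now < 2, so this is the remainder. Hence a · b ≡ -21·x - 24 in Q[x]/(f).

Final answer: a · b ≡ -21·x - 24 (mod f(x))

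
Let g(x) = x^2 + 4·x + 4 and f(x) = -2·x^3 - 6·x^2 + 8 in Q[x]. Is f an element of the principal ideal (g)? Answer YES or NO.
In Q[x] the ideal (g) consists of all multiples of g, so f ∈ (g) iff g | f, i.e. iff the remainder of f on division by g is 0. Divide f by g (g is monic, so eliminate the leading term of the running remainder at each step):
  leading term -2·x^3: subtract (-2·x)·g(x) = -2·x^3 - 8·x^2 - 8·x, leaving 2·x^2 + 8·x + 8
  leading term 2·x^2: subtract (2)·g(x) = 2·x^2 + 8·x + 8, leaving 0
The remainder is 0, so f(x) = g(x) · h(x) with h(x) = 2 - 2·x. Hence g | f, i.e. f ∈ (g).

Final answer: YES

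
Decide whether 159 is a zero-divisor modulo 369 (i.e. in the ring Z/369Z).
YES

gcd(159, 369) = 3 > 1, so 159 is not a unit in Z/369Z. In Z/nZ every nonzero non-unit is a zero-divisor: explicitly, take b = 369/gcd = 123 ≠ 0 (mod 369); then 159·123 = 19557 = 53·369, i.e. 159·123 ≡ 0 (mod 369). So 159 is a zero-divisor.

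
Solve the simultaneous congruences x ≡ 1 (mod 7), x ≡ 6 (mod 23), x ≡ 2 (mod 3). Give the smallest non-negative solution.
The moduli 7, 23, 3 are pairwise coprime, so by the CRT there is a unique solution mod 7·23·3 = 483.
Solve by successive substitution. Start with x ≡ 1 (mod 7).
  Combine with x ≡ 6 (mod 23): write x = 1 + 7·t and require 1 + 7·t ≡ 6 (mod 23), i.e. 7·t ≡ 6 − 1 ≡ 5 (mod 23). Since 7^(−1) ≡ 10 (mod 23), t ≡ 10·5 ≡ 4 (mod 23). So x ≡ 1 + 7·4 = 29 (mod 161).
  Combine with x ≡ 2 (mod 3): write x = 29 + 161·t and require 29 + 161·t ≡ 2 (mod 3), i.e. 161·t ≡ 2 − 29 ≡ 0 (mod 3). Since 161^(−1) ≡ 2 (mod 3) (161 ≡ 2 (mod 3)), t ≡ 2·0 ≡ 0 (mod 3). So x ≡ 29 + 161·0 = 29 (mod 483).
Unique solution in [0, 483): x = 29.

Final answer: x ≡ 29 (mod 483); the representative in [0, 483) is 29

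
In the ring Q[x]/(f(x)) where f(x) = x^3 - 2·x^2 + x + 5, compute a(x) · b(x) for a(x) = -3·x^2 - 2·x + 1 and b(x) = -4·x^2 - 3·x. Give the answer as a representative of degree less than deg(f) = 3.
a · b ≡ 72·x^2 - 104·x - 205 (mod f(x))

First multiply in Q[x] without reducing: a · b = 12·x^4 + 17·x^3 + 2·x^2 - 3·x. Now divide by f(x) = x^3 - 2·x^2 + x + 5, eliminating the leading term at each step:
  leading term 12·x^4: subtract (12·x)·f(x) = 12·x^4 - 24·x^3 + 12·x^2 + 60·x, leaving 41·x^3 - 10·x^2 - 63·x
  leading term 41·x^3: subtract (41)·f(x) = 41·x^3 - 82·x^2 + 41·x + 205, leaving 72·x^2 - 104·x - 205
The degree is now < 3, so this is the remainder. Hence a · b ≡ 72·x^2 - 104·x - 205 in Q[x]/(f).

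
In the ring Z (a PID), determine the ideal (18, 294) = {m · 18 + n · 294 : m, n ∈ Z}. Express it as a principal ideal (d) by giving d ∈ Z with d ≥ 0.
In the PID Z, (a, b) is generated by gcd(a, b). Compute gcd(294, 18) with the extended Euclidean algorithm, tracking rows (r, s, t) with s·294 + t·18 = r:
  row A: (294, 1, 0)   [1·294 + 0·18 = 294]
  row B: (18, 0, 1)   [0·294 + 1·18 = 18]
  294 = 16·18 + 6   → row C = row A − 16·row B = (6, 1, −16)   [check: 1·294 − 16·18 = 6]
  18 = 3·6 + 0   → remainder 0, stop. gcd = 6 (last nonzero row C).
So gcd(18, 294) = 6, with Bézout identity 1·294 − 16·18 = 6. Containment (⊇): the Bézout identity exhibits 6 as an element of (18, 294), giving (6) ⊆ (18, 294). Containment (⊆): since 6 | 18 and 6 | 294 (18 = 6·3, 294 = 6·49), every Z-linear combination of 18 and 294 is divisible by 6, so (18, 294) ⊆ (6). Therefore (18, 294) = (6), d = 6.

Final answer: (18, 294) = (6); d = 6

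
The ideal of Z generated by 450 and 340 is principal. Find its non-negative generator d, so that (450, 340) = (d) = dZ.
In the PID Z, (a, b) is generated by gcd(a, b). Compute gcd(450, 340) with the extended Euclidean algorithm, tracking rows (r, s, t) with s·450 + t·340 = r:
  row A: (450, 1, 0)   [1·450 + 0·340 = 450]
  row B: (340, 0, 1)   [0·450 + 1·340 = 340]
  450 = 1·340 + 110   → row C = row A − 1·row B = (110, 1, −1)   [check: 1·450 − 1·340 = 110]
  340 = 3·110 + 10   → row D = row B − 3·row C = (10, −3, 4)   [check: −3·450 + 4·340 = 10]
  110 = 11·10 + 0   → remainder 0, stop. gcd = 10 (last nonzero row D).
So gcd(450, 340) = 10, with Bézout identity −3·450 + 4·340 = 10. Containment (⊇): the Bézout identity exhibits 10 as an element of (450, 340), giving (10) ⊆ (450, 340). Containment (⊆): since 10 | 450 and 10 | 340 (450 = 10·45, 340 = 10·34), every Z-linear combination of 450 and 340 is divisible by 10, so (450, 340) ⊆ (10). Therefore (450, 340) = (10), d = 10.

Final answer: (450, 340) = (10); d = 10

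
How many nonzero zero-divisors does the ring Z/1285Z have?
In Z/1285Z each nonzero element is either a unit (gcd with 1285 is 1) or a zero-divisor (gcd > 1). The number of units is φ(1285): factorise 1285 = 5 · 257, so φ(1285) = (5 − 1) · (257 − 1) = 4 · 256 = 1024. The nonzero elements number 1285 − 1 = 1284. Hence the nonzero zero-divisors number 1284 − 1024 = 260.

Final answer: Z/1285Z has 260 nonzero zero-divisors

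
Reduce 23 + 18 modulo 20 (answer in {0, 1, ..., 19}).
1

Reduce the summands first: 23 ≡ 3 (mod 20), so 23 + 18 ≡ 3 + 18 (mod 20). 3 + 18 = 21; 21 = 1·20 + 1, so (23 + 18) mod 20 = 1.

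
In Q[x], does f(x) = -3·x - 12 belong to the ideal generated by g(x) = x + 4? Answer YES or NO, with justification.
YES

In Q[x] the ideal (g) consists of all multiples of g, so f ∈ (g) iff g | f, i.e. iff the remainder of f on division by g is 0. Divide f by g (g is monic, so eliminate the leading term of the running remainder at each step):
  leading term -3·x: subtract (-3)·g(x) = -3·x - 12, leaving 0
The remainder is 0, so f(x) = g(x) · h(x) with h(x) = -3. Hence g | f, i.e. f ∈ (g).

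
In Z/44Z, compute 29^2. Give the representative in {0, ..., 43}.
Use repeated squaring. Binary(2) = 10. Walk through the bits of the exponent 2 left-to-right: at each bit after the leading one, square the running value, then multiply by 29 if the bit is 1 (always reducing mod 44):
  bit 1 = 1 (leading): start with 29.
  bit 2 = 0: square 29^2 = 841 ≡ 5 (mod 44).
Final value: 29^2 ≡ 5 (mod 44).

Final answer: 5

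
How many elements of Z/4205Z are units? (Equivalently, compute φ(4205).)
An element a ∈ Z/4205Z is a unit iff gcd(a, 4205) = 1, so the number of units is φ(4205). φ is multiplicative, with φ(p^e) = p^e − p^(e−1). Factorise 4205 = 5 · 29^2. Then
  φ(4205) = (5 − 1) · (29^2 − 29^1) = 4 · 812 = 3248.

Final answer: Z/4205Z has φ(4205) = 3248 units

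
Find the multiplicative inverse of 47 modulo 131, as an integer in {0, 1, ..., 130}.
47^(−1) ≡ 92 (mod 131)

Apply the extended Euclidean algorithm to (131, 47), tracking rows (r, s, t) with s·131 + t·47 = r. Each division r_prev = q·r_cur + r_new produces the new row as (previous row) − q·(current row):
  row A: (131, 1, 0)   [1·131 + 0·47 = 131]
  row B: (47, 0, 1)   [0·131 + 1·47 = 47]
  131 = 2·47 + 37   → row C = row A − 2·row B = (37, 1, −2)   [check: 1·131 − 2·47 = 37]
  47 = 1·37 + 10   → row D = row B − 1·row C = (10, −1, 3)   [check: −1·131 + 3·47 = 10]
  37 = 3·10 + 7   → row E = row C − 3·row D = (7, 4, −11)   [check: 4·131 − 11·47 = 7]
  10 = 1·7 + 3   → row F = row D − 1·row E = (3, −5, 14)   [check: −5·131 + 14·47 = 3]
  7 = 2·3 + 1   → row G = row E − 2·row F = (1, 14, −39)   [check: 14·131 − 39·47 = 1]
  3 = 3·1 + 0   → remainder 0, stop. gcd = 1 (last nonzero row G).
The gcd is 1, so 47 is invertible mod 131. The last nonzero row gives 14·131 − 39·47 = 1, so t = −39. So 47^(−1) ≡ −39 ≡ 92 (mod 131). Verify: 47 · 92 = 4324 ≡ 1 (mod 131). ✓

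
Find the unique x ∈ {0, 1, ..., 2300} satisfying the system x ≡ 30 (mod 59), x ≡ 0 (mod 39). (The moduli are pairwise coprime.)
x ≡ 1092 (mod 2301); the representative in [0, 2301) is 1092

The moduli 59, 39 are pairwise coprime, so by the CRT there is a unique solution mod 59·39 = 2301.
Solve by successive substitution. Start with x ≡ 30 (mod 59).
  Combine with x ≡ 0 (mod 39): write x = 30 + 59·t and require 30 + 59·t ≡ 0 (mod 39), i.e. 59·t ≡ 0 − 30 ≡ 9 (mod 39). Since 59^(−1) ≡ 2 (mod 39) (59 ≡ 20 (mod 39)), t ≡ 2·9 ≡ 18 (mod 39). So x ≡ 30 + 59·18 = 1092 (mod 2301).
Unique solution in [0, 2301): x = 1092.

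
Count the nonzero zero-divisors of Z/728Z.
Z/728Z has 439 nonzero zero-divisors

In Z/728Z each nonzero element is either a unit (gcd with 728 is 1) or a zero-divisor (gcd > 1). The number of units is φ(728): factorise 728 = 2^3 · 7 · 13, so φ(728) = (2^3 − 2^2) · (7 − 1) · (13 − 1) = 4 · 6 · 12 = 288. The nonzero elements number 728 − 1 = 727. Hence the nonzero zero-divisors number 727 − 288 = 439.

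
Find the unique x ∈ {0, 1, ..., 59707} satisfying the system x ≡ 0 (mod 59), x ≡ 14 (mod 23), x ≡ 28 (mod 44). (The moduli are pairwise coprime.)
x ≡ 2360 (mod 59708); the representative in [0, 59708) is 2360

The moduli 59, 23, 44 are pairwise coprime, so by the CRT there is a unique solution mod 59·23·44 = 59708.
Solve by successive substitution. Start with x ≡ 0 (mod 59).
  Combine with x ≡ 14 (mod 23): write x = 59·t and require 59·t ≡ 14 (mod 23). Since 59^(−1) ≡ 16 (mod 23) (59 ≡ 13 (mod 23)), t ≡ 16·14 ≡ 17 (mod 23). So x ≡ 59·17 = 1003 (mod 1357).
  Combine with x ≡ 28 (mod 44): write x = 1003 + 1357·t and require 1003 + 1357·t ≡ 28 (mod 44), i.e. 1357·t ≡ 28 − 1003 ≡ 37 (mod 44). Since 1357^(−1) ≡ 25 (mod 44) (1357 ≡ 37 (mod 44)), t ≡ 25·37 ≡ 1 (mod 44). So x ≡ 1003 + 1357·1 = 2360 (mod 59708).
Unique solution in [0, 59708): x = 2360.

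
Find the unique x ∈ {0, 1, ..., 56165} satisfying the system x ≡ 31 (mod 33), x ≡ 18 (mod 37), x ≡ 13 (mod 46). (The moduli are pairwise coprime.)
x ≡ 53557 (mod 56166); the representative in [0, 56166) is 53557

The moduli 33, 37, 46 are pairwise coprime, so by the CRT there is a unique solution mod 33·37·46 = 56166.
Solve by successive substitution. Start with x ≡ 31 (mod 33).
  Combine with x ≡ 18 (mod 37): write x = 31 + 33·t and require 31 + 33·t ≡ 18 (mod 37), i.e. 33·t ≡ 18 − 31 ≡ 24 (mod 37). Since 33^(−1) ≡ 9 (mod 37), t ≡ 9·24 ≡ 31 (mod 37). So x ≡ 31 + 33·31 = 1054 (mod 1221).
  Combine with x ≡ 13 (mod 46): write x = 1054 + 1221·t and require 1054 + 1221·t ≡ 13 (mod 46), i.e. 1221·t ≡ 13 − 1054 ≡ 17 (mod 46). Since 1221^(−1) ≡ 35 (mod 46) (1221 ≡ 25 (mod 46)), t ≡ 35·17 ≡ 43 (mod 46). So x ≡ 1054 + 1221·43 = 53557 (mod 56166).
Unique solution in [0, 56166): x = 53557.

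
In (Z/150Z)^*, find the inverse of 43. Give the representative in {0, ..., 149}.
Apply the extended Euclidean algorithm to (150, 43), tracking rows (r, s, t) with s·150 + t·43 = r. Each division r_prev = q·r_cur + r_new produces the new row as (previous row) − q·(current row):
  row A: (150, 1, 0)   [1·150 + 0·43 = 150]
  row B: (43, 0, 1)   [0·150 + 1·43 = 43]
  150 = 3·43 + 21   → row C = row A − 3·row B = (21, 1, −3)   [check: 1·150 − 3·43 = 21]
  43 = 2·21 + 1   → row D = row B − 2·row C = (1, −2, 7)   [check: −2·150 + 7·43 = 1]
  21 = 21·1 + 0   → remainder 0, stop. gcd = 1 (last nonzero row D).
The gcd is 1, so 43 is invertible mod 150. The last nonzero row gives −2·150 + 7·43 = 1, so t = 7. So 43^(−1) ≡ 7 (mod 150). Verify: 43 · 7 = 301 ≡ 1 (mod 150). ✓

Final answer: 43^(−1) ≡ 7 (mod 150)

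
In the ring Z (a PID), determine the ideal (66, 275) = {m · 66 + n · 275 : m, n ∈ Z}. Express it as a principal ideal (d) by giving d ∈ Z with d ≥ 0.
In the PID Z, (a, b) is generated by gcd(a, b). Compute gcd(275, 66) with the extended Euclidean algorithm, tracking rows (r, s, t) with s·275 + t·66 = r:
  row A: (275, 1, 0)   [1·275 + 0·66 = 275]
  row B: (66, 0, 1)   [0·275 + 1·66 = 66]
  275 = 4·66 + 11   → row C = row A − 4·row B = (11, 1, −4)   [check: 1·275 − 4·66 = 11]
  66 = 6·11 + 0   → remainder 0, stop. gcd = 11 (last nonzero row C).
So gcd(66, 275) = 11, with Bézout identity 1·275 − 4·66 = 11. Containment (⊇): the Bézout identity exhibits 11 as an element of (66, 275), giving (11) ⊆ (66, 275). Containment (⊆): since 11 | 66 and 11 | 275 (66 = 11·6, 275 = 11·25), every Z-linear combination of 66 and 275 is divisible by 11, so (66, 275) ⊆ (11). Therefore (66, 275) = (11), d = 11.

Final answer: (66, 275) = (11); d = 11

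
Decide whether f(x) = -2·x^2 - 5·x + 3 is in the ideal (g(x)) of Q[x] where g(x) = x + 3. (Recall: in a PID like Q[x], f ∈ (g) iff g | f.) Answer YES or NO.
In Q[x] the ideal (g) consists of all multiples of g, so f ∈ (g) iff g | f, i.e. iff the remainder of f on division by g is 0. Divide f by g (g is monic, so eliminate the leading term of the running remainder at each step):
  leading term -2·x^2: subtract (-2·x)·g(x) = -2·x^2 - 6·x, leaving x + 3
  leading term x: subtract (1)·g(x) = x + 3, leaving 0
The remainder is 0, so f(x) = g(x) · h(x) with h(x) = 1 - 2·x. Hence g | f, i.e. f ∈ (g).

Final answer: YES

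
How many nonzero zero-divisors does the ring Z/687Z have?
Z/687Z has 230 nonzero zero-divisors

In Z/687Z each nonzero element is either a unit (gcd with 687 is 1) or a zero-divisor (gcd > 1). The number of units is φ(687): factorise 687 = 3 · 229, so φ(687) = (3 − 1) · (229 − 1) = 2 · 228 = 456. The nonzero elements number 687 − 1 = 686. Hence the nonzero zero-divisors number 686 − 456 = 230.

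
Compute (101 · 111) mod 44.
35

Reduce the factors first: 101 ≡ 13, 111 ≡ 23 (mod 44), so 101 · 111 ≡ 13 · 23 (mod 44). 13 · 23 = 299. Dividing by 44: 299 = 6·44 + 35. So (101 · 111) mod 44 = 35.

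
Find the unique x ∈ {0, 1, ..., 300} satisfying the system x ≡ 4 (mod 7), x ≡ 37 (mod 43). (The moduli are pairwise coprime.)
x ≡ 123 (mod 301); the representative in [0, 301) is 123

The moduli 7, 43 are pairwise coprime, so by the CRT there is a unique solution mod 7·43 = 301.
Solve by successive substitution. Start with x ≡ 4 (mod 7).
  Combine with x ≡ 37 (mod 43): write x = 4 + 7·t and require 4 + 7·t ≡ 37 (mod 43), i.e. 7·t ≡ 37 − 4 ≡ 33 (mod 43). Since 7^(−1) ≡ 37 (mod 43), t ≡ 37·33 ≡ 17 (mod 43). So x ≡ 4 + 7·17 = 123 (mod 301).
Unique solution in [0, 301): x = 123.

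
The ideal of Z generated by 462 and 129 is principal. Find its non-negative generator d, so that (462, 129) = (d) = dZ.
(462, 129) = (3); d = 3

In the PID Z, (a, b) is generated by gcd(a, b). Compute gcd(462, 129) with the extended Euclidean algorithm, tracking rows (r, s, t) with s·462 + t·129 = r:
  row A: (462, 1, 0)   [1·462 + 0·129 = 462]
  row B: (129, 0, 1)   [0·462 + 1·129 = 129]
  462 = 3·129 + 75   → row C = row A − 3·row B = (75, 1, −3)   [check: 1·462 − 3·129 = 75]
  129 = 1·75 + 54   → row D = row B − 1·row C = (54, −1, 4)   [check: −1·462 + 4·129 = 54]
  75 = 1·54 + 21   → row E = row C − 1·row D = (21, 2, −7)   [check: 2·462 − 7·129 = 21]
  54 = 2·21 + 12   → row F = row D − 2·row E = (12, −5, 18)   [check: −5·462 + 18·129 = 12]
  21 = 1·12 + 9   → row G = row E − 1·row F = (9, 7, −25)   [check: 7·462 − 25·129 = 9]
  12 = 1·9 + 3   → row H = row F − 1·row G = (3, −12, 43)   [check: −12·462 + 43·129 = 3]
  9 = 3·3 + 0   → remainder 0, stop. gcd = 3 (last nonzero row H).
So gcd(462, 129) = 3, with Bézout identity −12·462 + 43·129 = 3. Containment (⊇): the Bézout identity exhibits 3 as an element of (462, 129), giving (3) ⊆ (462, 129). Containment (⊆): since 3 | 462 and 3 | 129 (462 = 3·154, 129 = 3·43), every Z-linear combination of 462 and 129 is divisible by 3, so (462, 129) ⊆ (3). Therefore (462, 129) = (3), d = 3.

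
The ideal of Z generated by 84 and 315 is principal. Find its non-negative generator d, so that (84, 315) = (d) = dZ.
In the PID Z, (a, b) is generated by gcd(a, b). Compute gcd(315, 84) with the extended Euclidean algorithm, tracking rows (r, s, t) with s·315 + t·84 = r:
  row A: (315, 1, 0)   [1·315 + 0·84 = 315]
  row B: (84, 0, 1)   [0·315 + 1·84 = 84]
  315 = 3·84 + 63   → row C = row A − 3·row B = (63, 1, −3)   [check: 1·315 − 3·84 = 63]
  84 = 1·63 + 21   → row D = row B − 1·row C = (21, −1, 4)   [check: −1·315 + 4·84 = 21]
  63 = 3·21 + 0   → remainder 0, stop. gcd = 21 (last nonzero row D).
So gcd(84, 315) = 21, with Bézout identity −1·315 + 4·84 = 21. Containment (⊇): the Bézout identity exhibits 21 as an element of (84, 315), giving (21) ⊆ (84, 315). Containment (⊆): since 21 | 84 and 21 | 315 (84 = 21·4, 315 = 21·15), every Z-linear combination of 84 and 315 is divisible by 21, so (84, 315) ⊆ (21). Therefore (84, 315) = (21), d = 21.

Final answer: (84, 315) = (21); d = 21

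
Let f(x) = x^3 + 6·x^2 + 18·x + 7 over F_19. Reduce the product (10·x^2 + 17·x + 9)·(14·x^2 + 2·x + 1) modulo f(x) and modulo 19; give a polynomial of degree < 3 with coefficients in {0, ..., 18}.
a · b ≡ 2·x^2 + 12·x + 17 (mod f(x))

Multiply as integer polynomials: a · b = 140·x^4 + 258·x^3 + 170·x^2 + 35·x + 9. Reducing coefficients mod 19: a · b ≡ 7·x^4 + 11·x^3 + 18·x^2 + 16·x + 9. Now divide by f(x) = x^3 + 6·x^2 + 18·x + 7 in F_19[x], eliminating the leading term at each step:
  leading term 7·x^4: subtract (7·x)·f(x) = 7·x^4 + 4·x^3 + 12·x^2 + 11·x, leaving 7·x^3 + 6·x^2 + 5·x + 9 (coefficients mod 19)
  leading term 7·x^3: subtract (7)·f(x) = 7·x^3 + 4·x^2 + 12·x + 11, leaving 2·x^2 + 12·x + 17 (coefficients mod 19)
The degree is now < 3, so this is the remainder. Hence a · b ≡ 2·x^2 + 12·x + 17 in F_19[x]/(f).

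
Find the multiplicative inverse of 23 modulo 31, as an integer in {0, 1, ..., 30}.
Apply the extended Euclidean algorithm to (31, 23), tracking rows (r, s, t) with s·31 + t·23 = r. Each division r_prev = q·r_cur + r_new produces the new row as (previous row) − q·(current row):
  row A: (31, 1, 0)   [1·31 + 0·23 = 31]
  row B: (23, 0, 1)   [0·31 + 1·23 = 23]
  31 = 1·23 + 8   → row C = row A − 1·row B = (8, 1, −1)   [check: 1·31 − 1·23 = 8]
  23 = 2·8 + 7   → row D = row B − 2·row C = (7, −2, 3)   [check: −2·31 + 3·23 = 7]
  8 = 1·7 + 1   → row E = row C − 1·row D = (1, 3, −4)   [check: 3·31 − 4·23 = 1]
  7 = 7·1 + 0   → remainder 0, stop. gcd = 1 (last nonzero row E).
The gcd is 1, so 23 is invertible mod 31. The last nonzero row gives 3·31 − 4·23 = 1, so t = −4. So 23^(−1) ≡ −4 ≡ 27 (mod 31). Verify: 23 · 27 = 621 ≡ 1 (mod 31). ✓

Final answer: 23^(−1) ≡ 27 (mod 31)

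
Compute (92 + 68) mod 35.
Reduce the summands first: 92 ≡ 22, 68 ≡ 33 (mod 35), so 92 + 68 ≡ 22 + 33 (mod 35). 22 + 33 = 55; 55 = 1·35 + 20, so (92 + 68) mod 35 = 20.

Final answer: 20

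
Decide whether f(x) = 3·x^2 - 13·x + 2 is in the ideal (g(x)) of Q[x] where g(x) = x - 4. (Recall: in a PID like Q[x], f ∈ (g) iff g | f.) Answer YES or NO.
NO

In Q[x] the ideal (g) consists of all multiples of g, so f ∈ (g) iff g | f, i.e. iff the remainder of f on division by g is 0. Divide f by g (g is monic, so eliminate the leading term of the running remainder at each step):
  leading term 3·x^2: subtract (3·x)·g(x) = 3·x^2 - 12·x, leaving 2 - x
  leading term -x: subtract (-1)·g(x) = 4 - x, leaving -2
The remainder r(x) = -2 ≠ 0 (and deg r < deg g), so g ∤ f, i.e. f ∉ (g).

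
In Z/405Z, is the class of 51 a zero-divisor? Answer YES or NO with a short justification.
gcd(51, 405) = 3 > 1, so 51 is not a unit in Z/405Z. In Z/nZ every nonzero non-unit is a zero-divisor: explicitly, take b = 405/gcd = 135 ≠ 0 (mod 405); then 51·135 = 6885 = 17·405, i.e. 51·135 ≡ 0 (mod 405). So 51 is a zero-divisor.

Final answer: YES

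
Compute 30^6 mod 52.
40

Use repeated squaring. Binary(6) = 110. Walk through the bits of the exponent 6 left-to-right: at each bit after the leading one, square the running value, then multiply by 30 if the bit is 1 (always reducing mod 52):
  bit 1 = 1 (leading): start with 30.
  bit 2 = 1: square 30^2 = 900 ≡ 16; bit is 1, so multiply 16·30 = 480 ≡ 12 (mod 52).
  bit 3 = 0: square 12^2 = 144 ≡ 40 (mod 52).
Final value: 30^6 ≡ 40 (mod 52).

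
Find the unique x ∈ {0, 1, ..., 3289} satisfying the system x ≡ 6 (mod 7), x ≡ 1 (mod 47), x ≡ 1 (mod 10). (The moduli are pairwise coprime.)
The moduli 7, 47, 10 are pairwise coprime, so by the CRT there is a unique solution mod 7·47·10 = 3290.
Solve by successive substitution. Start with x ≡ 6 (mod 7).
  Combine with x ≡ 1 (mod 47): write x = 6 + 7·t and require 6 + 7·t ≡ 1 (mod 47), i.e. 7·t ≡ 1 − 6 ≡ 42 (mod 47). Since 7^(−1) ≡ 27 (mod 47), t ≡ 27·42 ≡ 6 (mod 47). So x ≡ 6 + 7·6 = 48 (mod 329).
  Combine with x ≡ 1 (mod 10): write x = 48 + 329·t and require 48 + 329·t ≡ 1 (mod 10), i.e. 329·t ≡ 1 − 48 ≡ 3 (mod 10). Since 329^(−1) ≡ 9 (mod 10) (329 ≡ 9 (mod 10)), t ≡ 9·3 ≡ 7 (mod 10). So x ≡ 48 + 329·7 = 2351 (mod 3290).
Unique solution in [0, 3290): x = 2351.

Final answer: x ≡ 2351 (mod 3290); the representative in [0, 3290) is 2351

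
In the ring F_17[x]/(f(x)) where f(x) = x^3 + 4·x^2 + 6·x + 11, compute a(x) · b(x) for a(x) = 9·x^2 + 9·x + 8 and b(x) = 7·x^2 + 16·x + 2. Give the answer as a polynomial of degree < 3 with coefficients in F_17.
Multiply as integer polynomials: a · b = 63·x^4 + 207·x^3 + 218·x^2 + 146·x + 16. Reducing coefficients mod 17: a · b ≡ 12·x^4 + 3·x^3 + 14·x^2 + 10·x + 16. Now divide by f(x) = x^3 + 4·x^2 + 6·x + 11 in F_17[x], eliminating the leading term at each step:
  leading term 12·x^4: subtract (12·x)·f(x) = 12·x^4 + 14·x^3 + 4·x^2 + 13·x, leaving 6·x^3 + 10·x^2 + 14·x + 16 (coefficients mod 17)
  leading term 6·x^3: subtract (6)·f(x) = 6·x^3 + 7·x^2 + 2·x + 15, leaving 3·x^2 + 12·x + 1 (coefficients mod 17)
The degree is now < 3, so this is the remainder. Hence a · b ≡ 3·x^2 + 12·x + 1 in F_17[x]/(f).

Final answer: a · b ≡ 3·x^2 + 12·x + 1 (mod f(x))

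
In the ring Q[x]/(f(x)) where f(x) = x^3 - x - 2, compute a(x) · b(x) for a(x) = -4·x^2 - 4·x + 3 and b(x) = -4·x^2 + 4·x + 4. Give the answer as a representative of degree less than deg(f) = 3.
First multiply in Q[x] without reducing: a · b = 16·x^4 - 44·x^2 - 4·x + 12. Now divide by f(x) = x^3 - x - 2, eliminating the leading term at each step:
  leading term 16·x^4: subtract (16·x)·f(x) = 16·x^4 - 16·x^2 - 32·x, leaving -28·x^2 + 28·x + 12
The degree is now < 3, so this is the remainder. Hence a · b ≡ -28·x^2 + 28·x + 12 in Q[x]/(f).

Final answer: a · b ≡ -28·x^2 + 28·x + 12 (mod f(x))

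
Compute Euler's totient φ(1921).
φ is multiplicative, with φ(p^e) = p^e − p^(e−1). Factorise 1921 = 17 · 113. Then
  φ(1921) = (17 − 1) · (113 − 1) = 16 · 112 = 1792.

Final answer: φ(1921) = 1792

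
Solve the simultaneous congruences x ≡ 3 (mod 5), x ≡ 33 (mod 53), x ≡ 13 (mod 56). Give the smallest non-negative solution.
The moduli 5, 53, 56 are pairwise coprime, so by the CRT there is a unique solution mod 5·53·56 = 14840.
Solve by successive substitution. Start with x ≡ 3 (mod 5).
  Combine with x ≡ 33 (mod 53): write x = 3 + 5·t and require 3 + 5·t ≡ 33 (mod 53), i.e. 5·t ≡ 33 − 3 ≡ 30 (mod 53). Since 5^(−1) ≡ 32 (mod 53), t ≡ 32·30 ≡ 6 (mod 53). So x ≡ 3 + 5·6 = 33 (mod 265).
  Combine with x ≡ 13 (mod 56): write x = 33 + 265·t and require 33 + 265·t ≡ 13 (mod 56), i.e. 265·t ≡ 13 − 33 ≡ 36 (mod 56). Since 265^(−1) ≡ 41 (mod 56) (265 ≡ 41 (mod 56)), t ≡ 41·36 ≡ 20 (mod 56). So x ≡ 33 + 265·20 = 5333 (mod 14840).
Unique solution in [0, 14840): x = 5333.

Final answer: x ≡ 5333 (mod 14840); the representative in [0, 14840) is 5333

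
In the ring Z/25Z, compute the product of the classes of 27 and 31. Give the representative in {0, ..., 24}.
12

Reduce the factors first: 27 ≡ 2, 31 ≡ 6 (mod 25), so 27 · 31 ≡ 2 · 6 (mod 25). 2 · 6 = 12. Dividing by 25: 12 = 0·25 + 12. So (27 · 31) mod 25 = 12.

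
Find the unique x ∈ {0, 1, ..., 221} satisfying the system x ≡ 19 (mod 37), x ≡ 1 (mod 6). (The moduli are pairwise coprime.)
The moduli 37, 6 are pairwise coprime, so by the CRT there is a unique solution mod 37·6 = 222.
Solve by successive substitution. Start with x ≡ 19 (mod 37).
  Combine with x ≡ 1 (mod 6): write x = 19 + 37·t and require 19 + 37·t ≡ 1 (mod 6), i.e. 37·t ≡ 1 − 19 ≡ 0 (mod 6). Since 37^(−1) ≡ 1 (mod 6) (37 ≡ 1 (mod 6)), t ≡ 1·0 ≡ 0 (mod 6). So x ≡ 19 + 37·0 = 19 (mod 222).
Unique solution in [0, 222): x = 19.

Final answer: x ≡ 19 (mod 222); the representative in [0, 222) is 19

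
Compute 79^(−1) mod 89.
79^(−1) ≡ 80 (mod 89)

Apply the extended Euclidean algorithm to (89, 79), tracking rows (r, s, t) with s·89 + t·79 = r. Each division r_prev = q·r_cur + r_new produces the new row as (previous row) − q·(current row):
  row A: (89, 1, 0)   [1·89 + 0·79 = 89]
  row B: (79, 0, 1)   [0·89 + 1·79 = 79]
  89 = 1·79 + 10   → row C = row A − 1·row B = (10, 1, −1)   [check: 1·89 − 1·79 = 10]
  79 = 7·10 + 9   → row D = row B − 7·row C = (9, −7, 8)   [check: −7·89 + 8·79 = 9]
  10 = 1·9 + 1   → row E = row C − 1·row D = (1, 8, −9)   [check: 8·89 − 9·79 = 1]
  9 = 9·1 + 0   → remainder 0, stop. gcd = 1 (last nonzero row E).
The gcd is 1, so 79 is invertible mod 89. The last nonzero row gives 8·89 − 9·79 = 1, so t = −9. So 79^(−1) ≡ −9 ≡ 80 (mod 89). Verify: 79 · 80 = 6320 ≡ 1 (mod 89). ✓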